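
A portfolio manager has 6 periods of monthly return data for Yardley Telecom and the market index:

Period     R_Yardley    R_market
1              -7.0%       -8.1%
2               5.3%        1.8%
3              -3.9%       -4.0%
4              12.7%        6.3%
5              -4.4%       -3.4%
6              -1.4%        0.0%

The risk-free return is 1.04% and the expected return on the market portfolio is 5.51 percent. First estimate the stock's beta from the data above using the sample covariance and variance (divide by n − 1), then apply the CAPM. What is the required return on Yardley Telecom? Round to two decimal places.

Mean R_i = (-7.0 + 5.3 − 3.9 + 12.7 − 4.4 − 1.4) / 6 = 0.2167%
Mean R_m = (-8.1 + 1.8 − 4.0 + 6.3 − 3.4 + 0.0) / 6 = -1.2333%
Σ(R_i − R̄_i)(R_m − R̄_m) = 178.4133  ⇒  Cov = 178.4133 / 5 = 35.6827
Σ(R_m − R̄_m)² = 126.9733  ⇒  Var(R_m) = 126.9733 / 5 = 25.3947
β = Cov / Var(R_m) = 35.6827 / 25.3947 = 1.4051
MRP = 5.51% − 1.04% = 4.47%
E(R) = R_f + β × MRP = 1.04% + 1.4051 × 4.47% = 7.32%

7.32%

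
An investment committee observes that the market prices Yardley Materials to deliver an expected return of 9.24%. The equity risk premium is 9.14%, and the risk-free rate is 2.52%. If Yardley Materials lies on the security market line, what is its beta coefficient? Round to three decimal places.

0.735

β = (E(R) − R_f) / MRP = (9.24% − 2.52%) / 9.14% = 6.72% / 9.14% = 0.735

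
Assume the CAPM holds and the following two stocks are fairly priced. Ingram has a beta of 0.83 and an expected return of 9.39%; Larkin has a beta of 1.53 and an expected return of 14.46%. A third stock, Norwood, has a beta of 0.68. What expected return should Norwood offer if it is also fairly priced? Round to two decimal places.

MRP (SML slope) = (14.46% − 9.39%) / (1.53 − 0.83) = 5.07% / 0.70 = 7.2429%
R_f (intercept) = 9.39% − 0.83 × 7.2429% = 3.3784%
E(R_Norwood) = R_f + β × MRP = 3.3784% + 0.68 × 7.2429% = 8.30%

8.30%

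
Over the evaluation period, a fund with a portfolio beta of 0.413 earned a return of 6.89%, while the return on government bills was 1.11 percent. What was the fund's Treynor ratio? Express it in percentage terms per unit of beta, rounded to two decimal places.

Treynor = (R_P − R_f) / β_P = (6.89% − 1.11%) / 0.4130 = 5.78% / 0.4130 = 14.00%

14.00%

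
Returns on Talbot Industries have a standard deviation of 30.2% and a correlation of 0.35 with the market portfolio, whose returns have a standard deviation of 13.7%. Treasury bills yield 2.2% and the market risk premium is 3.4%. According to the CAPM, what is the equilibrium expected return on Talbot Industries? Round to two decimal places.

4.82%

β = ρ × σ_i / σ_m = 0.35 × 30.2% / 13.7% = 0.7715
E(R) = 2.2% + 0.7715 × 3.4% = 4.82%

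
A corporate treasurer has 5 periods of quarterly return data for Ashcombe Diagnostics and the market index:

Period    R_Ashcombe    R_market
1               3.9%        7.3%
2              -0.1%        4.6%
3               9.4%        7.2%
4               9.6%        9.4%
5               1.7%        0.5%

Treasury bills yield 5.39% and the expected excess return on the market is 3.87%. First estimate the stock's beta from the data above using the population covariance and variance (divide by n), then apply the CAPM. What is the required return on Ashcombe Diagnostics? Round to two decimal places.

9.09%

Mean R_i = (3.9 − 0.1 + 9.4 + 9.6 + 1.7) / 5 = 4.9000%
Mean R_m = (7.3 + 4.6 + 7.2 + 9.4 + 0.5) / 5 = 5.8000%
Σ(R_i − R̄_i)(R_m − R̄_m) = 44.6800  ⇒  Cov = 44.6800 / 5 = 8.9360
Σ(R_m − R̄_m)² = 46.7000  ⇒  Var(R_m) = 46.7000 / 5 = 9.3400
β = Cov / Var(R_m) = 8.9360 / 9.3400 = 0.9567
E(R) = R_f + β × MRP = 5.39% + 0.9567 × 3.87% = 9.09%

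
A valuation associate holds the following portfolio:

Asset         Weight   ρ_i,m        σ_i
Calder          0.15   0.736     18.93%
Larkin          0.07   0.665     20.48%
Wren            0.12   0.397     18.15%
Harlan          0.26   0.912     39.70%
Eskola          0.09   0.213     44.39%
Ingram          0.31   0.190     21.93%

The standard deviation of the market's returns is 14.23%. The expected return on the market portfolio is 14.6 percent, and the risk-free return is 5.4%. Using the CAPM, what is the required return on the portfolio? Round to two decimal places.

15.40%

β_Calder = 0.736 × 18.93% / 14.23% = 0.9791
β_Larkin = 0.665 × 20.48% / 14.23% = 0.9571
β_Wren = 0.397 × 18.15% / 14.23% = 0.5064
β_Harlan = 0.912 × 39.70% / 14.23% = 2.5444
β_Eskola = 0.213 × 44.39% / 14.23% = 0.6644
β_Ingram = 0.190 × 21.93% / 14.23% = 0.2928
β_P = Σ w_i β_i = 0.15×0.9791 + 0.07×0.9571 + 0.12×0.5064 + 0.26×2.5444 + 0.09×0.6644 + 0.31×0.2928 = 1.0867
MRP = 14.6% − 5.4% = 9.20%
E(R_P) = R_f + β_P × MRP = 5.4% + 1.0867 × 9.2% = 15.40%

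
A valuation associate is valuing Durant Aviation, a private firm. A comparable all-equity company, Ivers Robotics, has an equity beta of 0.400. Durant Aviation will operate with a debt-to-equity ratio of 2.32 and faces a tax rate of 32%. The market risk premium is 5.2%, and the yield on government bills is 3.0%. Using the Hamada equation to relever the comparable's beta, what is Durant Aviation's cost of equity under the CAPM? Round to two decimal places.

β_L = β_U × [1 + (1 − t)(D/E)] = 0.400 × [1 + (1 − 0.32) × 2.32]
    = 0.400 × [1 + 0.68 × 2.32] = 0.400 × 2.5776 = 1.0310
E(R) = R_f + β_L × MRP = 3.0% + 1.0310 × 5.2% = 8.36%

8.36%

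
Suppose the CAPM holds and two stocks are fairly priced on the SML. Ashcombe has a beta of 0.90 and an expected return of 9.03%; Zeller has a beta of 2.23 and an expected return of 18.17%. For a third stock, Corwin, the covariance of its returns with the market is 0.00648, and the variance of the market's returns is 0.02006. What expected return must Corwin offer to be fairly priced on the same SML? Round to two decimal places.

5.06%

MRP = (18.17% − 9.03%) / (2.23 − 0.90) = 6.8722%
R_f = 9.03% − 0.90 × 6.8722% = 2.8450%
β_Corwin = Cov / Var(R_m) = 0.00648 / 0.02006 = 0.3230
E(R_Corwin) = R_f + β × MRP = 2.8450% + 0.3230 × 6.8722% = 5.06%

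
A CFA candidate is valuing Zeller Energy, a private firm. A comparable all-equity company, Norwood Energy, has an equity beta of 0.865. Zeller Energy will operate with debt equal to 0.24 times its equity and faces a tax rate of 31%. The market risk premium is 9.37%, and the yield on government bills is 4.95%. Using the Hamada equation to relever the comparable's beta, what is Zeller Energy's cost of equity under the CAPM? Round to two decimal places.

β_L = β_U × [1 + (1 − t)(D/E)] = 0.865 × [1 + (1 − 0.31) × 0.24]
    = 0.865 × [1 + 0.69 × 0.24] = 0.865 × 1.1656 = 1.0082
E(R) = R_f + β_L × MRP = 4.95% + 1.0082 × 9.37% = 14.40%

14.40%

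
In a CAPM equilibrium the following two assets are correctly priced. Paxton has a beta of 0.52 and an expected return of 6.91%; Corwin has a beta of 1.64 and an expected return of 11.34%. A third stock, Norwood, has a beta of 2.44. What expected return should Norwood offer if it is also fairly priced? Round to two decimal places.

MRP (SML slope) = (11.34% − 6.91%) / (1.64 − 0.52) = 4.43% / 1.12 = 3.9554%
R_f (intercept) = 6.91% − 0.52 × 3.9554% = 4.8532%
E(R_Norwood) = R_f + β × MRP = 4.8532% + 2.44 × 3.9554% = 14.50%

14.50%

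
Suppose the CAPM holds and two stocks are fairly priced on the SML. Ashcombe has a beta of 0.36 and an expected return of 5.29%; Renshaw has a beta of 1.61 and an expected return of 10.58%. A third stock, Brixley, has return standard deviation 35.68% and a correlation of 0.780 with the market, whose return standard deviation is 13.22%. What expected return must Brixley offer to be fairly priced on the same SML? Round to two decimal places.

12.68%

MRP = (10.58% − 5.29%) / (1.61 − 0.36) = 4.2320%
R_f = 5.29% − 0.36 × 4.2320% = 3.7665%
β_Brixley = ρ·σ_i/σ_m = 0.780 × 35.68 / 13.22 = 2.1052
E(R_Brixley) = R_f + β × MRP = 3.7665% + 2.1052 × 4.2320% = 12.68%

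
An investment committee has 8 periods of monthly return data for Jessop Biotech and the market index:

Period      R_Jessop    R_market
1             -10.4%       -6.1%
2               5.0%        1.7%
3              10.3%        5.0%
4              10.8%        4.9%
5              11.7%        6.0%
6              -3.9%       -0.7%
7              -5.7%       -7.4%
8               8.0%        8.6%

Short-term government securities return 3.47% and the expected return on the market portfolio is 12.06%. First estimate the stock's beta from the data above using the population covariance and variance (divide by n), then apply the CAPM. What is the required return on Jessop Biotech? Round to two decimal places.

Mean R_i = (-10.4 + 5.0 + 10.3 + 10.8 + 11.7 − 3.9 − 5.7 + 8.0) / 8 = 3.2250%
Mean R_m = (-6.1 + 1.7 + 5.0 + 4.9 + 6.0 − 0.7 − 7.4 + 8.6) / 8 = 1.5000%
Σ(R_i − R̄_i)(R_m − R̄_m) = 321.5700  ⇒  Cov = 321.5700 / 8 = 40.1963
Σ(R_m − R̄_m)² = 236.3200  ⇒  Var(R_m) = 236.3200 / 8 = 29.5400
β = Cov / Var(R_m) = 40.1963 / 29.5400 = 1.3607
MRP = 12.06% − 3.47% = 8.59%
E(R) = R_f + β × MRP = 3.47% + 1.3607 × 8.59% = 15.16%

15.16%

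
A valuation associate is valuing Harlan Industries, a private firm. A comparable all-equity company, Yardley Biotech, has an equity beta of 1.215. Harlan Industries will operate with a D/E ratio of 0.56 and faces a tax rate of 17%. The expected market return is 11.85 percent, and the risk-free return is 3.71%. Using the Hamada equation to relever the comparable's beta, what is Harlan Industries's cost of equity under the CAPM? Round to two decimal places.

β_L = β_U × [1 + (1 − t)(D/E)] = 1.215 × [1 + (1 − 0.17) × 0.56]
    = 1.215 × [1 + 0.83 × 0.56] = 1.215 × 1.4648 = 1.7797
MRP = 11.85% − 3.71% = 8.14%
E(R) = R_f + β_L × MRP = 3.71% + 1.7797 × 8.14% = 18.20%

18.20%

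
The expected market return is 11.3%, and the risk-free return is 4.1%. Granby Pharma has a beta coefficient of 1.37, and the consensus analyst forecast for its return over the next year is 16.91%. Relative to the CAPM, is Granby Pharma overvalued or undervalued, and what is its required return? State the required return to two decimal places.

MRP = 11.3% − 4.1% = 7.20%
Required return = R_f + β·MRP = 4.1% + 1.37 × 7.2% = 13.96%
Forecast 16.91% > required 13.96% → the stock plots above the SML → undervalued.

Undervalued; required return 13.96%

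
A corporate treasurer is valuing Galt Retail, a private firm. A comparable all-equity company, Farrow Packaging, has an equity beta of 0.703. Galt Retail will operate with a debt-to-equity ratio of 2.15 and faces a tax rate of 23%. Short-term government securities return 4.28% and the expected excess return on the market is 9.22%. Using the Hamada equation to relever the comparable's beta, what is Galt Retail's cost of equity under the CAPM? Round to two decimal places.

21.49%

β_L = β_U × [1 + (1 − t)(D/E)] = 0.703 × [1 + (1 − 0.23) × 2.15]
    = 0.703 × [1 + 0.77 × 2.15] = 0.703 × 2.6555 = 1.8668
E(R) = R_f + β_L × MRP = 4.28% + 1.8668 × 9.22% = 21.49%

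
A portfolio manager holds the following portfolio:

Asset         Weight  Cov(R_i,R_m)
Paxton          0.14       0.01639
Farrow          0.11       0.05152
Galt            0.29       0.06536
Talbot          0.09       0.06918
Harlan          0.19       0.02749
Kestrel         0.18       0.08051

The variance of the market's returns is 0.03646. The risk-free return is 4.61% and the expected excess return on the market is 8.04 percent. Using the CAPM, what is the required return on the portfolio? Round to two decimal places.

16.27%

β_Paxton = 0.01639 / 0.03646 = 0.4495
β_Farrow = 0.05152 / 0.03646 = 1.4131
β_Galt = 0.06536 / 0.03646 = 1.7926
β_Talbot = 0.06918 / 0.03646 = 1.8974
β_Harlan = 0.02749 / 0.03646 = 0.7540
β_Kestrel = 0.08051 / 0.03646 = 2.2082
β_P = Σ w_i β_i = 0.14×0.4495 + 0.11×1.4131 + 0.29×1.7926 + 0.09×1.8974 + 0.19×0.7540 + 0.18×2.2082 = 1.4497
E(R_P) = R_f + β_P × MRP = 4.61% + 1.4497 × 8.04% = 16.27%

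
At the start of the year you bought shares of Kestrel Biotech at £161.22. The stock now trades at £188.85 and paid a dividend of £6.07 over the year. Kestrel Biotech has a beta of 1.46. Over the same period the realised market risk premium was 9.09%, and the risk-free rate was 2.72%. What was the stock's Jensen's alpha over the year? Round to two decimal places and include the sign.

+4.91%

Realised HPR = (P1 + D1 − P0) / P0 = (188.85 + 6.07 − 161.22) / 161.22 = 33.70 / 161.22 = 20.9031%
CAPM required = R_f + β·MRP = 2.72% + 1.46 × 9.09% = 15.9914%
α = realised − required = 20.9031% − 15.9914% = +4.91%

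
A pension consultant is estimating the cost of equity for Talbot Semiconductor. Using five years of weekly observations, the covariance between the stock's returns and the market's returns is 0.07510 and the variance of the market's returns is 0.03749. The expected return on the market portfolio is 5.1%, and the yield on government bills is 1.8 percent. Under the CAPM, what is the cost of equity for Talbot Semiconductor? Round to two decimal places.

β = Cov(R_i, R_m) / Var(R_m) = 0.07510 / 0.03749 = 2.0032
MRP = 5.1% − 1.8% = 3.30%
E(R) = R_f + β × MRP = 1.8% + 2.0032 × 3.3% = 8.41%

8.41%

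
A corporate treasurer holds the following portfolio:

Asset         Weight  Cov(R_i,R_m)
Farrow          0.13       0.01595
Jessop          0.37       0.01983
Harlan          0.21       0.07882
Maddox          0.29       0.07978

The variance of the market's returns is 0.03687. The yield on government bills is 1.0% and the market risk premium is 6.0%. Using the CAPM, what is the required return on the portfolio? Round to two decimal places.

β_Farrow = 0.01595 / 0.03687 = 0.4326
β_Jessop = 0.01983 / 0.03687 = 0.5378
β_Harlan = 0.07882 / 0.03687 = 2.1378
β_Maddox = 0.07978 / 0.03687 = 2.1638
β_P = Σ w_i β_i = 0.13×0.4326 + 0.37×0.5378 + 0.21×2.1378 + 0.29×2.1638 = 1.3317
E(R_P) = R_f + β_P × MRP = 1.0% + 1.3317 × 6.0% = 8.99%

8.99%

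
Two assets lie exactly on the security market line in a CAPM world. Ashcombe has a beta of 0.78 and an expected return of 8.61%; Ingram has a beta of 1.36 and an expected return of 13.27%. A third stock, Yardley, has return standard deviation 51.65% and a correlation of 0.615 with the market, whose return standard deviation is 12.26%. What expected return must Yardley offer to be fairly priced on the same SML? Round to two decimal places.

MRP = (13.27% − 8.61%) / (1.36 − 0.78) = 8.0345%
R_f = 8.61% − 0.78 × 8.0345% = 2.3431%
β_Yardley = ρ·σ_i/σ_m = 0.615 × 51.65 / 12.26 = 2.5909
E(R_Yardley) = R_f + β × MRP = 2.3431% + 2.5909 × 8.0345% = 23.16%

23.16%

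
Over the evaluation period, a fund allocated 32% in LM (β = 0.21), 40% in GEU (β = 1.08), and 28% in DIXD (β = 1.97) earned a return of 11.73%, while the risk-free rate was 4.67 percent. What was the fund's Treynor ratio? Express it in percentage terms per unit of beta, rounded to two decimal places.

β_P = 0.32×0.21 + 0.40×1.08 + 0.28×1.97 = 1.0508
Treynor = (R_P − R_f) / β_P = (11.73% − 4.67%) / 1.0508 = 7.06% / 1.0508 = 6.72%

6.72%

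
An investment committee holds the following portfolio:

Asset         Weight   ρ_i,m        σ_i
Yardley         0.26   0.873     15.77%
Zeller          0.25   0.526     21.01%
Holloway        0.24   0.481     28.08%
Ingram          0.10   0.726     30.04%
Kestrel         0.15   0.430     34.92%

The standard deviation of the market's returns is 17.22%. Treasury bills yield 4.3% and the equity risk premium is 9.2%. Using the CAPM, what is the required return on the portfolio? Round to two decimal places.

11.79%

β_Yardley = 0.873 × 15.77% / 17.22% = 0.7995
β_Zeller = 0.526 × 21.01% / 17.22% = 0.6418
β_Holloway = 0.481 × 28.08% / 17.22% = 0.7843
β_Ingram = 0.726 × 30.04% / 17.22% = 1.2665
β_Kestrel = 0.430 × 34.92% / 17.22% = 0.8720
β_P = Σ w_i β_i = 0.26×0.7995 + 0.25×0.6418 + 0.24×0.7843 + 0.10×1.2665 + 0.15×0.8720 = 0.8140
E(R_P) = R_f + β_P × MRP = 4.3% + 0.8140 × 9.2% = 11.79%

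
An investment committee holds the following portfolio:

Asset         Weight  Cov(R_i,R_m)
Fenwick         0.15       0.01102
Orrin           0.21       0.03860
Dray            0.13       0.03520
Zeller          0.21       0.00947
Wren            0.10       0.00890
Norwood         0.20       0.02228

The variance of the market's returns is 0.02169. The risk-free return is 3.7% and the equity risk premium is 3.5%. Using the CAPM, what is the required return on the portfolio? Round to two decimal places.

7.20%

β_Fenwick = 0.01102 / 0.02169 = 0.5081
β_Orrin = 0.03860 / 0.02169 = 1.7796
β_Dray = 0.03520 / 0.02169 = 1.6229
β_Zeller = 0.00947 / 0.02169 = 0.4366
β_Wren = 0.00890 / 0.02169 = 0.4103
β_Norwood = 0.02228 / 0.02169 = 1.0272
β_P = Σ w_i β_i = 0.15×0.5081 + 0.21×1.7796 + 0.13×1.6229 + 0.21×0.4366 + 0.10×0.4103 + 0.20×1.0272 = 0.9991
E(R_P) = R_f + β_P × MRP = 3.7% + 0.9991 × 3.5% = 7.20%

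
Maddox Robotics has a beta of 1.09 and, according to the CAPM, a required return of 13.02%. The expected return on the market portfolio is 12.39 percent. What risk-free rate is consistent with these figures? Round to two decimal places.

E(R) = R_f + β(E(R_m) − R_f) = R_f(1 − β) + β·E(R_m)
13.02% = R_f × (1 − 1.09) + 1.09 × 12.39%
13.02% = R_f × -0.09 + 13.5051%
R_f = (13.02% − 13.5051%) / -0.09 = 5.39%

5.39%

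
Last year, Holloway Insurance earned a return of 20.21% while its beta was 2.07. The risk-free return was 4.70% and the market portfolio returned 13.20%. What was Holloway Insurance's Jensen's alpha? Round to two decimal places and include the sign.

Market excess return = 13.20% − 4.70% = 8.50%
CAPM benchmark = R_f + β(R_m − R_f) = 4.70% + 2.07 × 8.50% = 22.2950%
α = actual − benchmark = 20.21% − 22.2950% = -2.09%

-2.09%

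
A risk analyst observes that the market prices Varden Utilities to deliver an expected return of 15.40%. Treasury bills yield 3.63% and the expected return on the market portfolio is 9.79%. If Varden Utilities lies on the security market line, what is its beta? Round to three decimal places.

1.911

MRP = 9.79% − 3.63% = 6.16%
β = (E(R) − R_f) / MRP = (15.40% − 3.63%) / 6.16% = 11.77% / 6.16% = 1.911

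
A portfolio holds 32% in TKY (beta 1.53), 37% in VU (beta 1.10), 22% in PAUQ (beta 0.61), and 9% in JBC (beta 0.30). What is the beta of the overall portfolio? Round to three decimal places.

1.058

β_P = Σ w_i β_i = 0.32×1.53 + 0.37×1.10 + 0.22×0.61 + 0.09×0.30 = 1.0578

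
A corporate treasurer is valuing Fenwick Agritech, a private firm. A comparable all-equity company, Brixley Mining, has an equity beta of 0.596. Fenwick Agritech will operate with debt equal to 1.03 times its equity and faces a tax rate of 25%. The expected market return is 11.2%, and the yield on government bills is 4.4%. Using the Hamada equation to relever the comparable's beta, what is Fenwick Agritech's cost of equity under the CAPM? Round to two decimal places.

β_L = β_U × [1 + (1 − t)(D/E)] = 0.596 × [1 + (1 − 0.25) × 1.03]
    = 0.596 × [1 + 0.75 × 1.03] = 0.596 × 1.7725 = 1.0564
MRP = 11.2% − 4.4% = 6.80%
E(R) = R_f + β_L × MRP = 4.4% + 1.0564 × 6.8% = 11.58%

11.58%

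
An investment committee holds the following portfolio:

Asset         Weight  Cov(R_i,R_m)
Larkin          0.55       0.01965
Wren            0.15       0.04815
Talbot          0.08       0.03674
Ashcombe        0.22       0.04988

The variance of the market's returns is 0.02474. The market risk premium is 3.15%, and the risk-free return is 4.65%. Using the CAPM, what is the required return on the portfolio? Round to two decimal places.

β_Larkin = 0.01965 / 0.02474 = 0.7943
β_Wren = 0.04815 / 0.02474 = 1.9462
β_Talbot = 0.03674 / 0.02474 = 1.4850
β_Ashcombe = 0.04988 / 0.02474 = 2.0162
β_P = Σ w_i β_i = 0.55×0.7943 + 0.15×1.9462 + 0.08×1.4850 + 0.22×2.0162 = 1.2912
E(R_P) = R_f + β_P × MRP = 4.65% + 1.2912 × 3.15% = 8.72%

8.72%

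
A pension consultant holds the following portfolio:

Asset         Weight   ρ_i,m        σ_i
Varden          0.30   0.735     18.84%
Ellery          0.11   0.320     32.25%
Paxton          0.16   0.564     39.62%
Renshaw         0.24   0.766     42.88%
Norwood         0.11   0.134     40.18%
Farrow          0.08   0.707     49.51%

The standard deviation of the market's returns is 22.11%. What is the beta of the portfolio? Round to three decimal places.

β_Varden = 0.735 × 18.84% / 22.11% = 0.6263
β_Ellery = 0.320 × 32.25% / 22.11% = 0.4668
β_Paxton = 0.564 × 39.62% / 22.11% = 1.0107
β_Renshaw = 0.766 × 42.88% / 22.11% = 1.4856
β_Norwood = 0.134 × 40.18% / 22.11% = 0.2435
β_Farrow = 0.707 × 49.51% / 22.11% = 1.5832
β_P = Σ w_i β_i = 0.30×0.6263 + 0.11×0.4668 + 0.16×1.0107 + 0.24×1.4856 + 0.11×0.2435 + 0.08×1.5832 = 0.9109

0.911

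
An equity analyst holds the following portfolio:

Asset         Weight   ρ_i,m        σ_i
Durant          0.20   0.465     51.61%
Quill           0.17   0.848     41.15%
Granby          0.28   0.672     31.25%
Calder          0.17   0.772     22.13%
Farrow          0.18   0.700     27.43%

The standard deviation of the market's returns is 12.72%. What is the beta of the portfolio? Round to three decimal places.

1.806

β_Durant = 0.465 × 51.61% / 12.72% = 1.8867
β_Quill = 0.848 × 41.15% / 12.72% = 2.7433
β_Granby = 0.672 × 31.25% / 12.72% = 1.6509
β_Calder = 0.772 × 22.13% / 12.72% = 1.3431
β_Farrow = 0.700 × 27.43% / 12.72% = 1.5095
β_P = Σ w_i β_i = 0.20×1.8867 + 0.17×2.7433 + 0.28×1.6509 + 0.17×1.3431 + 0.18×1.5095 = 1.8060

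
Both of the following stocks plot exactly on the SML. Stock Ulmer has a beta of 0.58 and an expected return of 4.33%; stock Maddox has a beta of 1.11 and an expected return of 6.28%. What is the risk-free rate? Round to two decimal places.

Both satisfy E(R) = R_f + β·MRP, so the slope of the SML is
MRP = (6.28% − 4.33%) / (1.11 − 0.58) = 1.95% / 0.53 = 3.6792%
R_f = E(R_Ulmer) − β_Ulmer·MRP = 4.33% − 0.58 × 3.6792% = 2.1961%

2.20%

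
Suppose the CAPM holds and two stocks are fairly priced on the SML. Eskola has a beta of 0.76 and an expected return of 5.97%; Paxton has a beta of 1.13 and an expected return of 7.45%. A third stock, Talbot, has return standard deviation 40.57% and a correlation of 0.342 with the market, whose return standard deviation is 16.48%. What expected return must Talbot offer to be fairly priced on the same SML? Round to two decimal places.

MRP = (7.45% − 5.97%) / (1.13 − 0.76) = 4.0000%
R_f = 5.97% − 0.76 × 4.0000% = 2.9300%
β_Talbot = ρ·σ_i/σ_m = 0.342 × 40.57 / 16.48 = 0.8419
E(R_Talbot) = R_f + β × MRP = 2.9300% + 0.8419 × 4.0000% = 6.30%

6.30%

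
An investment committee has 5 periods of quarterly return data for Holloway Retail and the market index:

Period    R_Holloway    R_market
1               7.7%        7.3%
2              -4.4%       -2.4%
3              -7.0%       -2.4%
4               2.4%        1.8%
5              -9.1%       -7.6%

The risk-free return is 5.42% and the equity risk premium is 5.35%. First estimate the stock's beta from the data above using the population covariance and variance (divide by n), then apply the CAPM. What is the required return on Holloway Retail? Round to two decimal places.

Mean R_i = (7.7 − 4.4 − 7.0 + 2.4 − 9.1) / 5 = -2.0800%
Mean R_m = (7.3 − 2.4 − 2.4 + 1.8 − 7.6) / 5 = -0.6600%
Σ(R_i − R̄_i)(R_m − R̄_m) = 150.1860  ⇒  Cov = 150.1860 / 5 = 30.0372
Σ(R_m − R̄_m)² = 123.6320  ⇒  Var(R_m) = 123.6320 / 5 = 24.7264
β = Cov / Var(R_m) = 30.0372 / 24.7264 = 1.2148
E(R) = R_f + β × MRP = 5.42% + 1.2148 × 5.35% = 11.92%

11.92%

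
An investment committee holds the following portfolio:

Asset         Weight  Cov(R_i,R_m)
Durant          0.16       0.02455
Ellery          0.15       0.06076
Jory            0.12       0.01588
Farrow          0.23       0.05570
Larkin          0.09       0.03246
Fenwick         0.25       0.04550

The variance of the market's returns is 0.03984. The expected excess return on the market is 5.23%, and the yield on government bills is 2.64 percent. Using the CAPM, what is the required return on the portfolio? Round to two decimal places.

β_Durant = 0.02455 / 0.03984 = 0.6162
β_Ellery = 0.06076 / 0.03984 = 1.5251
β_Jory = 0.01588 / 0.03984 = 0.3986
β_Farrow = 0.05570 / 0.03984 = 1.3981
β_Larkin = 0.03246 / 0.03984 = 0.8148
β_Fenwick = 0.04550 / 0.03984 = 1.1421
β_P = Σ w_i β_i = 0.16×0.6162 + 0.15×1.5251 + 0.12×0.3986 + 0.23×1.3981 + 0.09×0.8148 + 0.25×1.1421 = 1.0556
E(R_P) = R_f + β_P × MRP = 2.64% + 1.0556 × 5.23% = 8.16%

8.16%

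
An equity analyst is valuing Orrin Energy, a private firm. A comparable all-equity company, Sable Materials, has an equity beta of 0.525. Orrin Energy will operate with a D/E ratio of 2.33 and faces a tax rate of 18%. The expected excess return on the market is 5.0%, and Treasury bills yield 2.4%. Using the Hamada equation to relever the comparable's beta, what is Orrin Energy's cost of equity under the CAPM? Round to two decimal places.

β_L = β_U × [1 + (1 − t)(D/E)] = 0.525 × [1 + (1 − 0.18) × 2.33]
    = 0.525 × [1 + 0.82 × 2.33] = 0.525 × 2.9106 = 1.5281
E(R) = R_f + β_L × MRP = 2.4% + 1.5281 × 5.0% = 10.04%

10.04%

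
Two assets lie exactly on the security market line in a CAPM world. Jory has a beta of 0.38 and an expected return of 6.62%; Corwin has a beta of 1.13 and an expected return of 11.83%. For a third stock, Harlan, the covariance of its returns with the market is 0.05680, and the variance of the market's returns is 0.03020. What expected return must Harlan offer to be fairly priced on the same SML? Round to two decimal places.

17.05%

MRP = (11.83% − 6.62%) / (1.13 − 0.38) = 6.9467%
R_f = 6.62% − 0.38 × 6.9467% = 3.9803%
β_Harlan = Cov / Var(R_m) = 0.05680 / 0.03020 = 1.8808
E(R_Harlan) = R_f + β × MRP = 3.9803% + 1.8808 × 6.9467% = 17.05%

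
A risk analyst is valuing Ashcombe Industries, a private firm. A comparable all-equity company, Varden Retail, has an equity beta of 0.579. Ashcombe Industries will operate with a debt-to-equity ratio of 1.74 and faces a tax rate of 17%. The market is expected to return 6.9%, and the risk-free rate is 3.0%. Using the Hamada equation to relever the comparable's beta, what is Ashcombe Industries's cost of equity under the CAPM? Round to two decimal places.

β_L = β_U × [1 + (1 − t)(D/E)] = 0.579 × [1 + (1 − 0.17) × 1.74]
    = 0.579 × [1 + 0.83 × 1.74] = 0.579 × 2.4442 = 1.4152
MRP = 6.9% − 3.0% = 3.90%
E(R) = R_f + β_L × MRP = 3.0% + 1.4152 × 3.9% = 8.52%

8.52%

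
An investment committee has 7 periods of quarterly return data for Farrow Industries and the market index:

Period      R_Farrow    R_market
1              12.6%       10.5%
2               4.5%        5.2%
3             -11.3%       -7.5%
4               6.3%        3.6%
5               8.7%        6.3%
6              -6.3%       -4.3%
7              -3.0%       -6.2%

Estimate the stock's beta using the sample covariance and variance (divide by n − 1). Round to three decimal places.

Mean R_i = (12.6 + 4.5 − 11.3 + 6.3 + 8.7 − 6.3 − 3.0) / 7 = 1.6429%
Mean R_m = (10.5 + 5.2 − 7.5 + 3.6 + 6.3 − 4.3 − 6.2) / 7 = 1.0857%
Σ(R_i − R̄_i)(R_m − R̄_m) = 351.1443  ⇒  Cov = 351.1443 / 6 = 58.5241
Σ(R_m − R̄_m)² = 294.8686  ⇒  Var(R_m) = 294.8686 / 6 = 49.1448
β = Cov / Var(R_m) = 58.5241 / 49.1448 = 1.1909

1.191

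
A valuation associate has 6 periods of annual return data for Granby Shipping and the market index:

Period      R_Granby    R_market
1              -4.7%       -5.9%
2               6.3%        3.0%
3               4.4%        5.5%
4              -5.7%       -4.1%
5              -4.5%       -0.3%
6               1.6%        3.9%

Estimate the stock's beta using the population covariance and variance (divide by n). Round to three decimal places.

Mean R_i = (-4.7 + 6.3 + 4.4 − 5.7 − 4.5 + 1.6) / 6 = -0.4333%
Mean R_m = (-5.9 + 3.0 + 5.5 − 4.1 − 0.3 + 3.9) / 6 = 0.3500%
Σ(R_i − R̄_i)(R_m − R̄_m) = 102.7000  ⇒  Cov = 102.7000 / 6 = 17.1167
Σ(R_m − R̄_m)² = 105.4350  ⇒  Var(R_m) = 105.4350 / 6 = 17.5725
β = Cov / Var(R_m) = 17.1167 / 17.5725 = 0.9741

0.974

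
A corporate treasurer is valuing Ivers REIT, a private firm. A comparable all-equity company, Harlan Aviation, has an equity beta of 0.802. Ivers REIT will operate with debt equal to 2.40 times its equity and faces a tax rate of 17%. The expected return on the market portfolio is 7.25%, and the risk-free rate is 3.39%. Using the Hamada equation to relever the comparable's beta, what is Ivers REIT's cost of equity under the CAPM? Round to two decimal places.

β_L = β_U × [1 + (1 − t)(D/E)] = 0.802 × [1 + (1 − 0.17) × 2.40]
    = 0.802 × [1 + 0.83 × 2.40] = 0.802 × 2.9920 = 2.3996
MRP = 7.25% − 3.39% = 3.86%
E(R) = R_f + β_L × MRP = 3.39% + 2.3996 × 3.86% = 12.65%

12.65%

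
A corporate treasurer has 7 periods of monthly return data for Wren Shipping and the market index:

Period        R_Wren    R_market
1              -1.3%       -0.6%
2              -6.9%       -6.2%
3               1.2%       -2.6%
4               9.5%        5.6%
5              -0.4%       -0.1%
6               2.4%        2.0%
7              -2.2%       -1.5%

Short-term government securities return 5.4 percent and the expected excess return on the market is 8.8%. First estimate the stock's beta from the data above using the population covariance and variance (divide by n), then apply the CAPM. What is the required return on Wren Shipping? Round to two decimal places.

Mean R_i = (-1.3 − 6.9 + 1.2 + 9.5 − 0.4 + 2.4 − 2.2) / 7 = 0.3286%
Mean R_m = (-0.6 − 6.2 − 2.6 + 5.6 − 0.1 + 2.0 − 1.5) / 7 = -0.4857%
Σ(R_i − R̄_i)(R_m − R̄_m) = 102.8971  ⇒  Cov = 102.8971 / 7 = 14.6996
Σ(R_m − R̄_m)² = 81.5286  ⇒  Var(R_m) = 81.5286 / 7 = 11.6469
β = Cov / Var(R_m) = 14.6996 / 11.6469 = 1.2621
E(R) = R_f + β × MRP = 5.4% + 1.2621 × 8.8% = 16.51%

16.51%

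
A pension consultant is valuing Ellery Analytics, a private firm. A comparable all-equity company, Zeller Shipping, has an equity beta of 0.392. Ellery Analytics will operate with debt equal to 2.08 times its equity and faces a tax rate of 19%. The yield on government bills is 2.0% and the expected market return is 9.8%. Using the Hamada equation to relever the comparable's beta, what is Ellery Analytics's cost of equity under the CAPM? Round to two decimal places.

10.21%

β_L = β_U × [1 + (1 − t)(D/E)] = 0.392 × [1 + (1 − 0.19) × 2.08]
    = 0.392 × [1 + 0.81 × 2.08] = 0.392 × 2.6848 = 1.0524
MRP = 9.8% − 2.0% = 7.80%
E(R) = R_f + β_L × MRP = 2.0% + 1.0524 × 7.8% = 10.21%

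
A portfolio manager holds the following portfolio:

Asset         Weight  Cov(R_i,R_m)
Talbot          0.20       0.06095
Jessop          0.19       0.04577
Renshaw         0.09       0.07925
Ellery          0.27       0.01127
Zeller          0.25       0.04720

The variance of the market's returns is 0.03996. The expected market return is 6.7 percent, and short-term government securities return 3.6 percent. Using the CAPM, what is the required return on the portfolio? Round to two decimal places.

β_Talbot = 0.06095 / 0.03996 = 1.5253
β_Jessop = 0.04577 / 0.03996 = 1.1454
β_Renshaw = 0.07925 / 0.03996 = 1.9832
β_Ellery = 0.01127 / 0.03996 = 0.2820
β_Zeller = 0.04720 / 0.03996 = 1.1812
β_P = Σ w_i β_i = 0.20×1.5253 + 0.19×1.1454 + 0.09×1.9832 + 0.27×0.2820 + 0.25×1.1812 = 1.0726
MRP = 6.7% − 3.6% = 3.10%
E(R_P) = R_f + β_P × MRP = 3.6% + 1.0726 × 3.1% = 6.93%

6.93%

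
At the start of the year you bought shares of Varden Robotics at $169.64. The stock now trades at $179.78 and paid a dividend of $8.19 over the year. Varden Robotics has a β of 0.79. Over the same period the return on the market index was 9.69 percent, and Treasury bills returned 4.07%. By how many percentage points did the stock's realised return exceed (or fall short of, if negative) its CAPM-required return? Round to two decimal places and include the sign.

Realised HPR = (P1 + D1 − P0) / P0 = (179.78 + 8.19 − 169.64) / 169.64 = 18.33 / 169.64 = 10.8052%
MRP = 9.69% − 4.07% = 5.62%
CAPM required = R_f + β·MRP = 4.07% + 0.79 × 5.62% = 8.5098%
α = realised − required = 10.8052% − 8.5098% = +2.30%

+2.30%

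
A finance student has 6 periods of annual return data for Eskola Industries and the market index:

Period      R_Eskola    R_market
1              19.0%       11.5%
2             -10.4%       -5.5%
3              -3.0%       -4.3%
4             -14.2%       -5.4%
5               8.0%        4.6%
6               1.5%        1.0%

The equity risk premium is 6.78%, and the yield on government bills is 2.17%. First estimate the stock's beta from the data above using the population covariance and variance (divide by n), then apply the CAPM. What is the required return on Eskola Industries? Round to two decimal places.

13.97%

Mean R_i = (19.0 − 10.4 − 3.0 − 14.2 + 8.0 + 1.5) / 6 = 0.1500%
Mean R_m = (11.5 − 5.5 − 4.3 − 5.4 + 4.6 + 1.0) / 6 = 0.3167%
Σ(R_i − R̄_i)(R_m − R̄_m) = 403.2950  ⇒  Cov = 403.2950 / 6 = 67.2158
Σ(R_m − R̄_m)² = 231.7083  ⇒  Var(R_m) = 231.7083 / 6 = 38.6181
β = Cov / Var(R_m) = 67.2158 / 38.6181 = 1.7405
E(R) = R_f + β × MRP = 2.17% + 1.7405 × 6.78% = 13.97%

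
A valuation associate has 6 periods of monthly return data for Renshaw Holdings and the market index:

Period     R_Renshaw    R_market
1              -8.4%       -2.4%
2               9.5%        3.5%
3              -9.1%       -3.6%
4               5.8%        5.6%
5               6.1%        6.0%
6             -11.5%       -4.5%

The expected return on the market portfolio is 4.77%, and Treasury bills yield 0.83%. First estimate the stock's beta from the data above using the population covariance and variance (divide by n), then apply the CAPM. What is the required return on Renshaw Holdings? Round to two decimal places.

8.12%

Mean R_i = (-8.4 + 9.5 − 9.1 + 5.8 + 6.1 − 11.5) / 6 = -1.2667%
Mean R_m = (-2.4 + 3.5 − 3.6 + 5.6 + 6.0 − 4.5) / 6 = 0.7667%
Σ(R_i − R̄_i)(R_m − R̄_m) = 212.8267  ⇒  Cov = 212.8267 / 6 = 35.4711
Σ(R_m − R̄_m)² = 115.0533  ⇒  Var(R_m) = 115.0533 / 6 = 19.1756
β = Cov / Var(R_m) = 35.4711 / 19.1756 = 1.8498
MRP = 4.77% − 0.83% = 3.94%
E(R) = R_f + β × MRP = 0.83% + 1.8498 × 3.94% = 8.12%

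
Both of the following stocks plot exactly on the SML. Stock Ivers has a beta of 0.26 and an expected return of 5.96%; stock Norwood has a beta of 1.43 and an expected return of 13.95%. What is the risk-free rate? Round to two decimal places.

4.18%

Both satisfy E(R) = R_f + β·MRP, so the slope of the SML is
MRP = (13.95% − 5.96%) / (1.43 − 0.26) = 7.99% / 1.17 = 6.8291%
R_f = E(R_Ivers) − β_Ivers·MRP = 5.96% − 0.26 × 6.8291% = 4.1844%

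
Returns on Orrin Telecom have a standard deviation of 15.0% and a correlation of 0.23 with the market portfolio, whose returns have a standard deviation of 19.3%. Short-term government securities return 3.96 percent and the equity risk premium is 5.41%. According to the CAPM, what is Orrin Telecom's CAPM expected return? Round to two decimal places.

β = ρ × σ_i / σ_m = 0.23 × 15.0% / 19.3% = 0.1788
E(R) = 3.96% + 0.1788 × 5.41% = 4.93%

4.93%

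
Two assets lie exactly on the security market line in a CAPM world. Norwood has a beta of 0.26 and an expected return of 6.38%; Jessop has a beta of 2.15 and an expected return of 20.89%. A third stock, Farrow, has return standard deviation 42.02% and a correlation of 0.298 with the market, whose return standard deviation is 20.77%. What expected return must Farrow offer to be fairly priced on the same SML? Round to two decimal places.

MRP = (20.89% − 6.38%) / (2.15 − 0.26) = 7.6772%
R_f = 6.38% − 0.26 × 7.6772% = 4.3839%
β_Farrow = ρ·σ_i/σ_m = 0.298 × 42.02 / 20.77 = 0.6029
E(R_Farrow) = R_f + β × MRP = 4.3839% + 0.6029 × 7.6772% = 9.01%

9.01%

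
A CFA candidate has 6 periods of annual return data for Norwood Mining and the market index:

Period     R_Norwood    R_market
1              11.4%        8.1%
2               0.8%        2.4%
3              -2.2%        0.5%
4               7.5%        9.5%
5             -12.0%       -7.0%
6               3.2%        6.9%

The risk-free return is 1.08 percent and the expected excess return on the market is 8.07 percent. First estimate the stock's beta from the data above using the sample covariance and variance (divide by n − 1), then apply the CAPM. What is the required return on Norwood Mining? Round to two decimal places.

Mean R_i = (11.4 + 0.8 − 2.2 + 7.5 − 12.0 + 3.2) / 6 = 1.4500%
Mean R_m = (8.1 + 2.4 + 0.5 + 9.5 − 7.0 + 6.9) / 6 = 3.4000%
Σ(R_i − R̄_i)(R_m − R̄_m) = 240.9100  ⇒  Cov = 240.9100 / 5 = 48.1820
Σ(R_m − R̄_m)² = 189.1200  ⇒  Var(R_m) = 189.1200 / 5 = 37.8240
β = Cov / Var(R_m) = 48.1820 / 37.8240 = 1.2738
E(R) = R_f + β × MRP = 1.08% + 1.2738 × 8.07% = 11.36%

11.36%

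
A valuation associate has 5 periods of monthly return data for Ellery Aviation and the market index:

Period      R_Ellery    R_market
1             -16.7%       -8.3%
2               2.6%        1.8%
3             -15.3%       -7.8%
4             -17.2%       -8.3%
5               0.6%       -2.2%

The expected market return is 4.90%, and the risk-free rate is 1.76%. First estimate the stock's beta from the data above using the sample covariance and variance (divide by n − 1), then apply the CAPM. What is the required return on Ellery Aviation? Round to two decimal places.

Mean R_i = (-16.7 + 2.6 − 15.3 − 17.2 + 0.6) / 5 = -9.2000%
Mean R_m = (-8.3 + 1.8 − 7.8 − 8.3 − 2.2) / 5 = -4.9600%
Σ(R_i − R̄_i)(R_m − R̄_m) = 175.9100  ⇒  Cov = 175.9100 / 4 = 43.9775
Σ(R_m − R̄_m)² = 83.6920  ⇒  Var(R_m) = 83.6920 / 4 = 20.9230
β = Cov / Var(R_m) = 43.9775 / 20.9230 = 2.1019
MRP = 4.90% − 1.76% = 3.14%
E(R) = R_f + β × MRP = 1.76% + 2.1019 × 3.14% = 8.36%

8.36%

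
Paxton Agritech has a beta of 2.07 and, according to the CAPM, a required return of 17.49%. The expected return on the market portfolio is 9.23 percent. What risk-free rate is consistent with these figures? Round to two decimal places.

1.51%

E(R) = R_f + β(E(R_m) − R_f) = R_f(1 − β) + β·E(R_m)
17.49% = R_f × (1 − 2.07) + 2.07 × 9.23%
17.49% = R_f × -1.07 + 19.1061%
R_f = (17.49% − 19.1061%) / -1.07 = 1.51%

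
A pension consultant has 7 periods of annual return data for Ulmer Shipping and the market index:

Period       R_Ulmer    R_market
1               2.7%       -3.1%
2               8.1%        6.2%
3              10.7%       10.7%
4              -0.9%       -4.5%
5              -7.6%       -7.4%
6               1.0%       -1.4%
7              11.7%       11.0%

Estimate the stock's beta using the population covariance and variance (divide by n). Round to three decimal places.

0.883

Mean R_i = (2.7 + 8.1 + 10.7 − 0.9 − 7.6 + 1.0 + 11.7) / 7 = 3.6714%
Mean R_m = (-3.1 + 6.2 + 10.7 − 4.5 − 7.4 − 1.4 + 11.0) / 7 = 1.6429%
Σ(R_i − R̄_i)(R_m − R̄_m) = 301.7086  ⇒  Cov = 301.7086 / 7 = 43.1012
Σ(R_m − R̄_m)² = 341.6171  ⇒  Var(R_m) = 341.6171 / 7 = 48.8024
β = Cov / Var(R_m) = 43.1012 / 48.8024 = 0.8832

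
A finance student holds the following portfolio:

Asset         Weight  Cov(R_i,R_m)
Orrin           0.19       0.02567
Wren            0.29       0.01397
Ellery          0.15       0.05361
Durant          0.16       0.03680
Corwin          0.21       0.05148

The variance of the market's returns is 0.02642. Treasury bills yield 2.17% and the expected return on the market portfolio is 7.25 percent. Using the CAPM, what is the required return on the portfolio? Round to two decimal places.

8.64%

β_Orrin = 0.02567 / 0.02642 = 0.9716
β_Wren = 0.01397 / 0.02642 = 0.5288
β_Ellery = 0.05361 / 0.02642 = 2.0291
β_Durant = 0.03680 / 0.02642 = 1.3929
β_Corwin = 0.05148 / 0.02642 = 1.9485
β_P = Σ w_i β_i = 0.19×0.9716 + 0.29×0.5288 + 0.15×2.0291 + 0.16×1.3929 + 0.21×1.9485 = 1.2744
MRP = 7.25% − 2.17% = 5.08%
E(R_P) = R_f + β_P × MRP = 2.17% + 1.2744 × 5.08% = 8.64%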